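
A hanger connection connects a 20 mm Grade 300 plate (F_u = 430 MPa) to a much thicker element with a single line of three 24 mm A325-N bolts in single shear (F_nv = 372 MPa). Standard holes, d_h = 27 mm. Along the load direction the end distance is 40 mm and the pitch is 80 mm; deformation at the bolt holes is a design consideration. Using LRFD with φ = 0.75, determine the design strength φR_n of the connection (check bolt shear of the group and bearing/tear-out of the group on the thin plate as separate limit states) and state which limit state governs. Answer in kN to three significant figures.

379 kN (bolt shear governs)

Bolt shear: A_b = π·24²/4 = 452.4 mm²; R_n = 372 × 452.4 × 3 × 1 / 1000 = 504.9 kN → 0.75 × 504.9 = 379 kN.
Bearing (1.2 l_c t F_u ≤ 2.4 d t F_u): upper limit = 2.4·24·20·430 / 1000 = 495.4 kN.
  Edge l_c = 40 − 27/2 = 26.5 → r_n = 273.5 kN; interior l_c = 80 − 27 = 53 → r_n = 495.4 kN.
  R_n,bearing = 1·273.5 + 2·495.4 = 1264 kN → 0.75 × 1264 = 948 kN.
Bolt shear governs: 379 kN.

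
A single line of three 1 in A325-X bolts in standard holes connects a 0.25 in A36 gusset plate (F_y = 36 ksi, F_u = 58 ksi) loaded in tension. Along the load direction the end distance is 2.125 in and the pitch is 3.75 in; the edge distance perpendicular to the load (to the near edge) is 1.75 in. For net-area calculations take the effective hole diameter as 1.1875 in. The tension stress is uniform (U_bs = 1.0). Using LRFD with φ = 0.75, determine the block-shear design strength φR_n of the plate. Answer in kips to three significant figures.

51.6 kips

Shear plane L_v = 2.125 + 2·3.75 = 9.625 in; A_gv = 9.625 × 0.25 = 2.406 in².
A_nv = (9.625 − 2.5·1.1875) × 0.25 = 1.664 in².
A_nt = (1.75 − 0.5·1.1875) × 0.25 = 0.2891 in².
0.6 F_u A_nv = 57.91 kips; 0.6 F_y A_gv = 51.97 kips → shear yielding governs the shear term.
R_n = 51.97 + 1.0 × 58 × 0.2891 = 68.74 kips.
Design strength φR_n = 0.75 × 68.74 = 51.6 kips.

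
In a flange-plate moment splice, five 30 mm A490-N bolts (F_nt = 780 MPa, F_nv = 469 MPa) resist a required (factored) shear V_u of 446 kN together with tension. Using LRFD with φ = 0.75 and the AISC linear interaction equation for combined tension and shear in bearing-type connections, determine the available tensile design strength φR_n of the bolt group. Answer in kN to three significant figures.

1950 kN

A_b = π·30²/4 = 706.9 mm²; f_rv = 446 × 1000 / (5 × 706.9) = 126.2 MPa.
F'_nt = 1.3 F_nt − (F_nt / φF_nv) f_rv = 1.3·780 − (780/(0.75·469))·126.2 = 734.2 MPa, capped at F_nt → F'_nt = 734.2 MPa.
R_n = F'_nt · A_b · n = 734.2 × 706.9 × 5 / 1000 = 2595 kN.
Design strength φR_n = 0.75 × 2595 = 1950 kN.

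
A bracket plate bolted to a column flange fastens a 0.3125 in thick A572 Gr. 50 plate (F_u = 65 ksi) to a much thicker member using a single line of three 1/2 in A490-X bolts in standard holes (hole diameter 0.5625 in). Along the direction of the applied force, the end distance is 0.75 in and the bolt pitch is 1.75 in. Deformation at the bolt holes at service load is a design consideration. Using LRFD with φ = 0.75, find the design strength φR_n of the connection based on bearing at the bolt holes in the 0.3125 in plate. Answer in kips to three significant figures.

Per bolt r_n = 1.2 l_c t F_u ≤ 2.4 d t F_u; upper limit = 2.4 × 0.5 × 0.3125 × 65 = 24.38 kips.
Edge bolt: l_c = 0.75 − 0.5625/2 = 0.4688 in → 1.2 × 0.4688 × 0.3125 × 65 = 11.43 → r_n = 11.43 kips.
Interior bolts: l_c = 1.75 − 0.5625 = 1.188 in → 1.2 × 1.188 × 0.3125 × 65 = 28.95 → r_n = 24.38 kips.
R_n = 1 × 11.43 + 2 × 24.38 = 60.18 kips.
Design strength φR_n = 0.75 × 60.18 = 45.1 kips.

45.1 kips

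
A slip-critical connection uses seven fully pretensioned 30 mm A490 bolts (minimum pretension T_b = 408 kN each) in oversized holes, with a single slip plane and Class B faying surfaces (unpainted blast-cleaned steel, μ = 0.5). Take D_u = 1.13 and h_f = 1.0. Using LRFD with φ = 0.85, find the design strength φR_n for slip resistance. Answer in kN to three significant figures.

1370 kN

R_n = μ · D_u · h_f · T_b · n_s · n_b = 0.5 × 1.13 × 1.0 × 408 × 1 × 7 = 1614 kN.
Design strength φR_n = 0.85 × 1614 = 1370 kN.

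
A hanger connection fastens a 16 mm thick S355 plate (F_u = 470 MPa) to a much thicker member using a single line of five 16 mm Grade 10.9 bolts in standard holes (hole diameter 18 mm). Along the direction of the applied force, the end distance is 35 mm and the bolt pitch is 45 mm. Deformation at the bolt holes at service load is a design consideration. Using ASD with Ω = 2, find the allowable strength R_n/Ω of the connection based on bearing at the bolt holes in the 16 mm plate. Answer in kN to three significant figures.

Per bolt r_n = 1.2 l_c t F_u ≤ 2.4 d t F_u; upper limit = 2.4 × 16 × 16 × 470 / 1000 = 288.8 kN.
Edge bolt: l_c = 35 − 18/2 = 26 mm → 1.2 × 26 × 16 × 470 / 1000 = 234.6 → r_n = 234.6 kN.
Interior bolts: l_c = 45 − 18 = 27 mm → 1.2 × 27 × 16 × 470 / 1000 = 243.6 → r_n = 243.6 kN.
R_n = 1 × 234.6 + 4 × 243.6 = 1209 kN.
Allowable strength R_n/Ω = 1209 / 2 = 605 kN.

605 kN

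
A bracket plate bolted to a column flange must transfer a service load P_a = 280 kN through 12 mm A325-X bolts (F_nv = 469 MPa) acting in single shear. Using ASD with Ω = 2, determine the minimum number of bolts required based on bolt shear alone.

A_b = π·12²/4 = 113.1 mm².
Per-bolt allowable strength R_n/Ω = 469 × 113.1 × 1 / 1000 / 2 = 26.52 kN.
n ≥ 280 / 26.52 = 10.56 → use 11 bolts.

11 bolts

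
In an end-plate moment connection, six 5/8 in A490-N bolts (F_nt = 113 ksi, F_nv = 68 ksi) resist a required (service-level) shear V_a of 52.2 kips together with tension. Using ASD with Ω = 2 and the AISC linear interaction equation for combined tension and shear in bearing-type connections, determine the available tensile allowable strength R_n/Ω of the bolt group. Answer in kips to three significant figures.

A_b = π·0.625²/4 = 0.3068 in²; f_rv = 52.2 / (6 × 0.3068) = 28.36 ksi.
F'_nt = 1.3 F_nt − (Ω F_nt / F_nv) f_rv = 1.3·113 − (2·113/68)·28.36 = 52.65 ksi, capped at F_nt → F'_nt = 52.65 ksi.
R_n = F'_nt · A_b · n = 52.65 × 0.3068 × 6 = 96.92 kips.
Allowable strength R_n/Ω = 96.92 / 2 = 48.5 kips.

48.5 kips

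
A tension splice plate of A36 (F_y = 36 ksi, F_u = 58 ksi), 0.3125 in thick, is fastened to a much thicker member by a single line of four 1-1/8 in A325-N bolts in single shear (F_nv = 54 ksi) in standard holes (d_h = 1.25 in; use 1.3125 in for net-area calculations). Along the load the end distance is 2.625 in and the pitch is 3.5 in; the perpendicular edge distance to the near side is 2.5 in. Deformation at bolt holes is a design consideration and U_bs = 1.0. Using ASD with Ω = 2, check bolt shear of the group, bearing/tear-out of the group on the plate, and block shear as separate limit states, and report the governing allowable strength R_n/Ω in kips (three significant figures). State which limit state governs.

61 kips (block shear governs)

Bolt shear: A_b = π·1.125²/4 = 0.994 in²; R_n = 54 × 0.994 × 4 × 1 = 214.7 kips → 214.7 / 2 = 107 kips.
Bearing: edge l_c = 2, r_n = 43.5 kips; interior l_c = 2.25, r_n = 48.94 kips; R_n = 43.5 + 3·48.94 = 190.3 kips → 95.2 kips.
Block shear: A_gv = 4.102, A_nv = 2.666, A_nt = 0.5762 in²; R_n = min(0.6F_uA_nv, 0.6F_yA_gv) + U_bs·F_u·A_nt = 122 kips → 61 kips.
Block shear governs: 61 kips.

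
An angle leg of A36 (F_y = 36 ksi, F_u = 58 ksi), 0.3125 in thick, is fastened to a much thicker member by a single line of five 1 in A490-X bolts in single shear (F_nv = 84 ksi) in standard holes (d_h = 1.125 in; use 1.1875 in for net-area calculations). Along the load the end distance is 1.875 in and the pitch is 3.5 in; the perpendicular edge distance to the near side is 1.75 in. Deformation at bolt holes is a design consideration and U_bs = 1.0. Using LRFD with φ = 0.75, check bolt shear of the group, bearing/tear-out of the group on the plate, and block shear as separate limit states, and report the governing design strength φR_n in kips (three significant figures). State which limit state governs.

Bolt shear: A_b = π·1²/4 = 0.7854 in²; R_n = 84 × 0.7854 × 5 × 1 = 329.9 kips → 0.75 × 329.9 = 247 kips.
Bearing: edge l_c = 1.312, r_n = 28.55 kips; interior l_c = 2.375, r_n = 43.5 kips; R_n = 28.55 + 4·43.5 = 202.5 kips → 152 kips.
Block shear: A_gv = 4.961, A_nv = 3.291, A_nt = 0.3613 in²; R_n = min(0.6F_uA_nv, 0.6F_yA_gv) + U_bs·F_u·A_nt = 128.1 kips → 96.1 kips.
Block shear governs: 96.1 kips.

96.1 kips (block shear governs)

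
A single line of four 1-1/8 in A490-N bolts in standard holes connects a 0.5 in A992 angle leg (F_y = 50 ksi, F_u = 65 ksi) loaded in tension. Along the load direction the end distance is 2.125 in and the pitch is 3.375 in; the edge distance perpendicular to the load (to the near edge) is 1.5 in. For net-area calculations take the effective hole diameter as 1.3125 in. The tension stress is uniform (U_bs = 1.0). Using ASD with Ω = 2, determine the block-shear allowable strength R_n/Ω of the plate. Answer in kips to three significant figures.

88.4 kips

Shear plane L_v = 2.125 + 3·3.375 = 12.25 in; A_gv = 12.25 × 0.5 = 6.125 in².
A_nv = (12.25 − 3.5·1.3125) × 0.5 = 3.828 in².
A_nt = (1.5 − 0.5·1.3125) × 0.5 = 0.4219 in².
0.6 F_u A_nv = 149.3 kips; 0.6 F_y A_gv = 183.8 kips → shear rupture governs the shear term.
R_n = 149.3 + 1.0 × 65 × 0.4219 = 176.7 kips.
Allowable strength R_n/Ω = 176.7 / 2 = 88.4 kips.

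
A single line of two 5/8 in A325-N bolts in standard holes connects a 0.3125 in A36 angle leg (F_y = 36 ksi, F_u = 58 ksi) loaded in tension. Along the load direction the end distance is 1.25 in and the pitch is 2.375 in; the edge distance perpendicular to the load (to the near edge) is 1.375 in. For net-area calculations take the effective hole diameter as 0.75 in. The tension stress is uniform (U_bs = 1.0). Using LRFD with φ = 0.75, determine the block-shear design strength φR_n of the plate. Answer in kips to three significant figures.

Shear plane L_v = 1.25 + 1·2.375 = 3.625 in; A_gv = 3.625 × 0.3125 = 1.133 in².
A_nv = (3.625 − 1.5·0.75) × 0.3125 = 0.7812 in².
A_nt = (1.375 − 0.5·0.75) × 0.3125 = 0.3125 in².
0.6 F_u A_nv = 27.19 kips; 0.6 F_y A_gv = 24.47 kips → shear yielding governs the shear term.
R_n = 24.47 + 1.0 × 58 × 0.3125 = 42.59 kips.
Design strength φR_n = 0.75 × 42.59 = 31.9 kips.

31.9 kips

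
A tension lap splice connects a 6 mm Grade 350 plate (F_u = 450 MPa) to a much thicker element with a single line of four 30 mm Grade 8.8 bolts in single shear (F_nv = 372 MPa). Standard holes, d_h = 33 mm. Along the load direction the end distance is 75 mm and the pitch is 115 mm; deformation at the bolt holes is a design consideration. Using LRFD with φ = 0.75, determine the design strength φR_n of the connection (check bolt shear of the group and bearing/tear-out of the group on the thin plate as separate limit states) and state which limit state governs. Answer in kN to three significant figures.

580 kN (bearing governs)

Bolt shear: A_b = π·30²/4 = 706.9 mm²; R_n = 372 × 706.9 × 4 × 1 / 1000 = 1052 kN → 0.75 × 1052 = 789 kN.
Bearing (1.2 l_c t F_u ≤ 2.4 d t F_u): upper limit = 2.4·30·6·450 / 1000 = 194.4 kN.
  Edge l_c = 75 − 33/2 = 58.5 → r_n = 189.5 kN; interior l_c = 115 − 33 = 82 → r_n = 194.4 kN.
  R_n,bearing = 1·189.5 + 3·194.4 = 772.7 kN → 0.75 × 772.7 = 580 kN.
Bearing governs: 580 kN.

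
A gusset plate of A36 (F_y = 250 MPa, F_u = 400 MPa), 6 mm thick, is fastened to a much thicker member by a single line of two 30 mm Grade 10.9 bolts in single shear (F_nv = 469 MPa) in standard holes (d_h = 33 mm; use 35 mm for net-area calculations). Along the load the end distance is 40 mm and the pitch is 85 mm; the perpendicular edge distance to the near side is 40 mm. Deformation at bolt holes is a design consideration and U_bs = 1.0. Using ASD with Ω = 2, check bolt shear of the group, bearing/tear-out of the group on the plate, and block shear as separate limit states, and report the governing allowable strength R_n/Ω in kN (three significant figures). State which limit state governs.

79.2 kN (block shear governs)

Bolt shear: A_b = π·30²/4 = 706.9 mm²; R_n = 469 × 706.9 × 2 × 1 / 1000 = 663 kN → 663 / 2 = 332 kN.
Bearing: edge l_c = 23.5, r_n = 67.68 kN; interior l_c = 52, r_n = 149.8 kN; R_n = 67.68 + 1·149.8 = 217.4 kN → 109 kN.
Block shear: A_gv = 750, A_nv = 435, A_nt = 135 mm²; R_n = min(0.6F_uA_nv, 0.6F_yA_gv) + U_bs·F_u·A_nt = 158.4 kN → 79.2 kN.
Block shear governs: 79.2 kN.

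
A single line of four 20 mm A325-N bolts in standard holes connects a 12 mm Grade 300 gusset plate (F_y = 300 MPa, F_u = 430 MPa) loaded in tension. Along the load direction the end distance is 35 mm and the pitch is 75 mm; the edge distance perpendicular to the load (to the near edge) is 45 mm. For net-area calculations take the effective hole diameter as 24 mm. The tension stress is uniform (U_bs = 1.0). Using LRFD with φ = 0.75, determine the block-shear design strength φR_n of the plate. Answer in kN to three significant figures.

536 kN

Shear plane L_v = 35 + 3·75 = 260 mm; A_gv = 260 × 12 = 3120 mm².
A_nv = (260 − 3.5·24) × 12 = 2112 mm².
A_nt = (45 − 0.5·24) × 12 = 396 mm².
0.6 F_u A_nv = 544.9 kN; 0.6 F_y A_gv = 561.6 kN → shear rupture governs the shear term.
R_n = 544.9 + 1.0 × 430 × 396 / 1000 = 715.2 kN.
Design strength φR_n = 0.75 × 715.2 = 536 kN.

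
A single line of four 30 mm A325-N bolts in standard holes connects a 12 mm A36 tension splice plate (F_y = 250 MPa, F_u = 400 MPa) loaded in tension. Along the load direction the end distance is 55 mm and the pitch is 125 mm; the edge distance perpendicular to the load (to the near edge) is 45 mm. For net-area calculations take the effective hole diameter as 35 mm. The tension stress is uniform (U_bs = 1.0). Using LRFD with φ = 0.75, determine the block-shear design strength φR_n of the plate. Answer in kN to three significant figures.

Shear plane L_v = 55 + 3·125 = 430 mm; A_gv = 430 × 12 = 5160 mm².
A_nv = (430 − 3.5·35) × 12 = 3690 mm².
A_nt = (45 − 0.5·35) × 12 = 330 mm².
0.6 F_u A_nv = 885.6 kN; 0.6 F_y A_gv = 774 kN → shear yielding governs the shear term.
R_n = 774 + 1.0 × 400 × 330 / 1000 = 906 kN.
Design strength φR_n = 0.75 × 906 = 680 kN.

680 kN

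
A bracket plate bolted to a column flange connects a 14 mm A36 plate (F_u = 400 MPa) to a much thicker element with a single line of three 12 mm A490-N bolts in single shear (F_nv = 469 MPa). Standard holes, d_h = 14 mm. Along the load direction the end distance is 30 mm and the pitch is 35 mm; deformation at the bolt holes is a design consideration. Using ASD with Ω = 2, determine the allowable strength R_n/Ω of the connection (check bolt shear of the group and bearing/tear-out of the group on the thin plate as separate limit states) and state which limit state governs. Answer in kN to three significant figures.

79.6 kN (bolt shear governs)

Bolt shear: A_b = π·12²/4 = 113.1 mm²; R_n = 469 × 113.1 × 3 × 1 / 1000 = 159.1 kN → 159.1 / 2 = 79.6 kN.
Bearing (1.2 l_c t F_u ≤ 2.4 d t F_u): upper limit = 2.4·12·14·400 / 1000 = 161.3 kN.
  Edge l_c = 30 − 14/2 = 23 → r_n = 154.6 kN; interior l_c = 35 − 14 = 21 → r_n = 141.1 kN.
  R_n,bearing = 1·154.6 + 2·141.1 = 436.8 kN → 436.8 / 2 = 218 kN.
Bolt shear governs: 79.6 kN.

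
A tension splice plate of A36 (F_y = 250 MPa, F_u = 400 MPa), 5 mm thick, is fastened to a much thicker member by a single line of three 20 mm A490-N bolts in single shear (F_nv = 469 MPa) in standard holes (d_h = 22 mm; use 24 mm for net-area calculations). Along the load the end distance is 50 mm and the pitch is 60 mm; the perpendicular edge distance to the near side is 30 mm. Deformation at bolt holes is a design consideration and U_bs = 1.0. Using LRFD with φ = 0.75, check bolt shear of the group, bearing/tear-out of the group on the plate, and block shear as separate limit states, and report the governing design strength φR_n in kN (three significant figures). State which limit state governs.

Bolt shear: A_b = π·20²/4 = 314.2 mm²; R_n = 469 × 314.2 × 3 × 1 / 1000 = 442 kN → 0.75 × 442 = 332 kN.
Bearing: edge l_c = 39, r_n = 93.6 kN; interior l_c = 38, r_n = 91.2 kN; R_n = 93.6 + 2·91.2 = 276 kN → 207 kN.
Block shear: A_gv = 850, A_nv = 550, A_nt = 90 mm²; R_n = min(0.6F_uA_nv, 0.6F_yA_gv) + U_bs·F_u·A_nt = 163.5 kN → 123 kN.
Block shear governs: 123 kN.

123 kN (block shear governs)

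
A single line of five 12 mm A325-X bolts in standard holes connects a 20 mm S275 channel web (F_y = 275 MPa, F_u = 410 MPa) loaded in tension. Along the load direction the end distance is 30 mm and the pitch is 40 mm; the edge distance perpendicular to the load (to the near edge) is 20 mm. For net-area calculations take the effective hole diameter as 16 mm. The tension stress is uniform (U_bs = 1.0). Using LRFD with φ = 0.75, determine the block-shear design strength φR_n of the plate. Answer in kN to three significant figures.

509 kN

Shear plane L_v = 30 + 4·40 = 190 mm; A_gv = 190 × 20 = 3800 mm².
A_nv = (190 − 4.5·16) × 20 = 2360 mm².
A_nt = (20 − 0.5·16) × 20 = 240 mm².
0.6 F_u A_nv = 580.6 kN; 0.6 F_y A_gv = 627 kN → shear rupture governs the shear term.
R_n = 580.6 + 1.0 × 410 × 240 / 1000 = 679 kN.
Design strength φR_n = 0.75 × 679 = 509 kN.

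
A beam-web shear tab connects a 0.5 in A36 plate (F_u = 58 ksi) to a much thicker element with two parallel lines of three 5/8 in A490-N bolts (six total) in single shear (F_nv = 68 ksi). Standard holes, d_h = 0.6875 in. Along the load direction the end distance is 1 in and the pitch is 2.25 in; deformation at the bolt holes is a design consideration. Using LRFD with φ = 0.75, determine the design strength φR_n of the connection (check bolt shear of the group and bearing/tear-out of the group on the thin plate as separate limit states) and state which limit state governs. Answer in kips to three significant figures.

93.9 kips (bolt shear governs)

Bolt shear: A_b = π·0.625²/4 = 0.3068 in²; R_n = 68 × 0.3068 × 6 × 1 = 125.2 kips → 0.75 × 125.2 = 93.9 kips.
Bearing (1.2 l_c t F_u ≤ 2.4 d t F_u): upper limit = 2.4·0.625·0.5·58 = 43.5 kips.
  Edge l_c = 1 − 0.6875/2 = 0.6562 → r_n = 22.84 kips; interior l_c = 2.25 − 0.6875 = 1.562 → r_n = 43.5 kips.
  R_n,bearing = 2·22.84 + 4·43.5 = 219.7 kips → 0.75 × 219.7 = 165 kips.
Bolt shear governs: 93.9 kips.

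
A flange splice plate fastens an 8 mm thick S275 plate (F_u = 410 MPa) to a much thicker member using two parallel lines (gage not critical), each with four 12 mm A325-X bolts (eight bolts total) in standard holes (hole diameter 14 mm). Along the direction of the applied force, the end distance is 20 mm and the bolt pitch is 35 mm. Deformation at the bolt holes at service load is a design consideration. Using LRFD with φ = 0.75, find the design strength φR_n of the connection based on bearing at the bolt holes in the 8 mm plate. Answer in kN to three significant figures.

449 kN

Per bolt r_n = 1.2 l_c t F_u ≤ 2.4 d t F_u; upper limit = 2.4 × 12 × 8 × 410 / 1000 = 94.46 kN.
Edge bolt: l_c = 20 − 14/2 = 13 mm → 1.2 × 13 × 8 × 410 / 1000 = 51.17 → r_n = 51.17 kN.
Interior bolts: l_c = 35 − 14 = 21 mm → 1.2 × 21 × 8 × 410 / 1000 = 82.66 → r_n = 82.66 kN.
R_n = 2 × 51.17 + 6 × 82.66 = 598.3 kN.
Design strength φR_n = 0.75 × 598.3 = 449 kN.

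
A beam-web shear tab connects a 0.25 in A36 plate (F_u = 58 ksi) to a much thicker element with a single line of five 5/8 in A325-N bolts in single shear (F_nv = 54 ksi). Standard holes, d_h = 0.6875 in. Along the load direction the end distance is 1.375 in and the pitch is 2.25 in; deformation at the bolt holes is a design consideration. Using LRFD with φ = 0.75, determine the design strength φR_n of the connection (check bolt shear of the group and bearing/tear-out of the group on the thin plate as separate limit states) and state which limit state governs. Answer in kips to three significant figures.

Bolt shear: A_b = π·0.625²/4 = 0.3068 in²; R_n = 54 × 0.3068 × 5 × 1 = 82.83 kips → 0.75 × 82.83 = 62.1 kips.
Bearing (1.2 l_c t F_u ≤ 2.4 d t F_u): upper limit = 2.4·0.625·0.25·58 = 21.75 kips.
  Edge l_c = 1.375 − 0.6875/2 = 1.031 → r_n = 17.94 kips; interior l_c = 2.25 − 0.6875 = 1.562 → r_n = 21.75 kips.
  R_n,bearing = 1·17.94 + 4·21.75 = 104.9 kips → 0.75 × 104.9 = 78.7 kips.
Bolt shear governs: 62.1 kips.

62.1 kips (bolt shear governs)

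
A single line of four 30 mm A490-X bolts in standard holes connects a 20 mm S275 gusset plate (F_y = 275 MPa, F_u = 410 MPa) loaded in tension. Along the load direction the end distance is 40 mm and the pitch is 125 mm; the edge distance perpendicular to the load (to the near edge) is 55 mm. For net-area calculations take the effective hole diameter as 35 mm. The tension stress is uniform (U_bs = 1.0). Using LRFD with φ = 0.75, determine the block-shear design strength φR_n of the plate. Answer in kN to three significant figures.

1260 kN

Shear plane L_v = 40 + 3·125 = 415 mm; A_gv = 415 × 20 = 8300 mm².
A_nv = (415 − 3.5·35) × 20 = 5850 mm².
A_nt = (55 − 0.5·35) × 20 = 750 mm².
0.6 F_u A_nv = 1439 kN; 0.6 F_y A_gv = 1370 kN → shear yielding governs the shear term.
R_n = 1370 + 1.0 × 410 × 750 / 1000 = 1677 kN.
Design strength φR_n = 0.75 × 1677 = 1260 kN.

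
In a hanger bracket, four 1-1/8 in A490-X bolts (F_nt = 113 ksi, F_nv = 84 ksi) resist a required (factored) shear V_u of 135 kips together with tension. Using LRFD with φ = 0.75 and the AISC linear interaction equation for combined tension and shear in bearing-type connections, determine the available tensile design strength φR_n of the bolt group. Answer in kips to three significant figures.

A_b = π·1.125²/4 = 0.994 in²; f_rv = 135 / (4 × 0.994) = 33.95 ksi.
F'_nt = 1.3 F_nt − (F_nt / φF_nv) f_rv = 1.3·113 − (113/(0.75·84))·33.95 = 86 ksi, capped at F_nt → F'_nt = 86 ksi.
R_n = F'_nt · A_b · n = 86 × 0.994 × 4 = 341.9 kips.
Design strength φR_n = 0.75 × 341.9 = 256 kips.

256 kips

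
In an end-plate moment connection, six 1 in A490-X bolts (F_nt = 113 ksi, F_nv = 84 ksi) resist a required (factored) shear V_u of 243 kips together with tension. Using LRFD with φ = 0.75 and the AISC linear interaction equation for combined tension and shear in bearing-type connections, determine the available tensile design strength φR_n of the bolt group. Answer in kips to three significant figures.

A_b = π·1²/4 = 0.7854 in²; f_rv = 243 / (6 × 0.7854) = 51.57 ksi.
F'_nt = 1.3 F_nt − (F_nt / φF_nv) f_rv = 1.3·113 − (113/(0.75·84))·51.57 = 54.41 ksi, capped at F_nt → F'_nt = 54.41 ksi.
R_n = F'_nt · A_b · n = 54.41 × 0.7854 × 6 = 256.4 kips.
Design strength φR_n = 0.75 × 256.4 = 192 kips.

192 kips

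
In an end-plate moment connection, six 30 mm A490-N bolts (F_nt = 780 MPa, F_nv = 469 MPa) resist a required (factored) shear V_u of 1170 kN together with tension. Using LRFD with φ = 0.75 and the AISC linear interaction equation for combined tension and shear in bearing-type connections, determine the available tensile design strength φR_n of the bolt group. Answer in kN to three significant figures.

A_b = π·30²/4 = 706.9 mm²; f_rv = 1170 × 1000 / (6 × 706.9) = 275.9 MPa.
F'_nt = 1.3 F_nt − (F_nt / φF_nv) f_rv = 1.3·780 − (780/(0.75·469))·275.9 = 402.3 MPa, capped at F_nt → F'_nt = 402.3 MPa.
R_n = F'_nt · A_b · n = 402.3 × 706.9 × 6 / 1000 = 1706 kN.
Design strength φR_n = 0.75 × 1706 = 1280 kN.

1280 kN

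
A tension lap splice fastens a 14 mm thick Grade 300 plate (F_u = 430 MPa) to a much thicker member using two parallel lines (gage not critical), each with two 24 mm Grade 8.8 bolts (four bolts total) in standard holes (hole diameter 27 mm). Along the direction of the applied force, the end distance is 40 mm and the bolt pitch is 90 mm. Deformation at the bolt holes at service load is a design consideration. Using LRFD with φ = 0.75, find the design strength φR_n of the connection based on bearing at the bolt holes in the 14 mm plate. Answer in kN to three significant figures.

Per bolt r_n = 1.2 l_c t F_u ≤ 2.4 d t F_u; upper limit = 2.4 × 24 × 14 × 430 / 1000 = 346.8 kN.
Edge bolt: l_c = 40 − 27/2 = 26.5 mm → 1.2 × 26.5 × 14 × 430 / 1000 = 191.4 → r_n = 191.4 kN.
Interior bolts: l_c = 90 − 27 = 63 mm → 1.2 × 63 × 14 × 430 / 1000 = 455.1 → r_n = 346.8 kN.
R_n = 2 × 191.4 + 2 × 346.8 = 1076 kN.
Design strength φR_n = 0.75 × 1076 = 807 kN.

807 kN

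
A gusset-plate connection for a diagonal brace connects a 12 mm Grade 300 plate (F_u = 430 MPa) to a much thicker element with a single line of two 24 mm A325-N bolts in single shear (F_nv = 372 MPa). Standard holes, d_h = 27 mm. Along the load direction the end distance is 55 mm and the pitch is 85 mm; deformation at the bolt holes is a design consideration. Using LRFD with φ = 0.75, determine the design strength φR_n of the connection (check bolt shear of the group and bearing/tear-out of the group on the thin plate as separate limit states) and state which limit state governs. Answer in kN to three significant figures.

252 kN (bolt shear governs)

Bolt shear: A_b = π·24²/4 = 452.4 mm²; R_n = 372 × 452.4 × 2 × 1 / 1000 = 336.6 kN → 0.75 × 336.6 = 252 kN.
Bearing (1.2 l_c t F_u ≤ 2.4 d t F_u): upper limit = 2.4·24·12·430 / 1000 = 297.2 kN.
  Edge l_c = 55 − 27/2 = 41.5 → r_n = 257 kN; interior l_c = 85 − 27 = 58 → r_n = 297.2 kN.
  R_n,bearing = 1·257 + 1·297.2 = 554.2 kN → 0.75 × 554.2 = 416 kN.
Bolt shear governs: 252 kN.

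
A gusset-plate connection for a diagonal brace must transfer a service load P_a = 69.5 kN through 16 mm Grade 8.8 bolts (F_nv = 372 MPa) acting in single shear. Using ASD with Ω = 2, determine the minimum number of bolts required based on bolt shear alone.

2 bolts

A_b = π·16²/4 = 201.1 mm².
Per-bolt allowable strength R_n/Ω = 372 × 201.1 × 1 / 1000 / 2 = 37.4 kN.
n ≥ 69.5 / 37.4 = 1.858 → use 2 bolts.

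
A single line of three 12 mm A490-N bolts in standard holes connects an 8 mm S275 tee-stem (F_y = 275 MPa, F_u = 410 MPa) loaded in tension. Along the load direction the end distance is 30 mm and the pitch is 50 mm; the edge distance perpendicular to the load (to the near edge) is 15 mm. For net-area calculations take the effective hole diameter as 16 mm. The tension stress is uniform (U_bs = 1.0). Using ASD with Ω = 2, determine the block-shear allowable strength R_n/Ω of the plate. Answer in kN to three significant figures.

97.3 kN

Shear plane L_v = 30 + 2·50 = 130 mm; A_gv = 130 × 8 = 1040 mm².
A_nv = (130 − 2.5·16) × 8 = 720 mm².
A_nt = (15 − 0.5·16) × 8 = 56 mm².
0.6 F_u A_nv = 177.1 kN; 0.6 F_y A_gv = 171.6 kN → shear yielding governs the shear term.
R_n = 171.6 + 1.0 × 410 × 56 / 1000 = 194.6 kN.
Allowable strength R_n/Ω = 194.6 / 2 = 97.3 kN.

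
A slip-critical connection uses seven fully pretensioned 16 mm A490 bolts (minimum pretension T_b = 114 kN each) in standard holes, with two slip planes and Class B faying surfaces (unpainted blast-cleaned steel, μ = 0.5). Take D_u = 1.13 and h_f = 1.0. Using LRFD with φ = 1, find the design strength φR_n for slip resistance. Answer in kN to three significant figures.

R_n = μ · D_u · h_f · T_b · n_s · n_b = 0.5 × 1.13 × 1.0 × 114 × 2 × 7 = 901.7 kN.
Design strength φR_n = 1 × 901.7 = 902 kN.

902 kN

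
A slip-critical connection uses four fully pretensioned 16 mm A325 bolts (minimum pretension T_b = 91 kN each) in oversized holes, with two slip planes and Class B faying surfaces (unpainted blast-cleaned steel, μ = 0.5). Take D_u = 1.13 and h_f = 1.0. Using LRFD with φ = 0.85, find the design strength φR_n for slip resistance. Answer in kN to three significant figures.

350 kN

R_n = μ · D_u · h_f · T_b · n_s · n_b = 0.5 × 1.13 × 1.0 × 91 × 2 × 4 = 411.3 kN.
Design strength φR_n = 0.85 × 411.3 = 350 kN.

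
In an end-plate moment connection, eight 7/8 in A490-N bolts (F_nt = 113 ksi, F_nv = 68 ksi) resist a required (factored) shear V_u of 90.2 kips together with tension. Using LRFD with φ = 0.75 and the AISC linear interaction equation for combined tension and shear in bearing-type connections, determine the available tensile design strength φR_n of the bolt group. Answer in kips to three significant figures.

A_b = π·0.875²/4 = 0.6013 in²; f_rv = 90.2 / (8 × 0.6013) = 18.75 ksi.
F'_nt = 1.3 F_nt − (F_nt / φF_nv) f_rv = 1.3·113 − (113/(0.75·68))·18.75 = 105.4 ksi, capped at F_nt → F'_nt = 105.4 ksi.
R_n = F'_nt · A_b · n = 105.4 × 0.6013 × 8 = 506.8 kips.
Design strength φR_n = 0.75 × 506.8 = 380 kips.

380 kips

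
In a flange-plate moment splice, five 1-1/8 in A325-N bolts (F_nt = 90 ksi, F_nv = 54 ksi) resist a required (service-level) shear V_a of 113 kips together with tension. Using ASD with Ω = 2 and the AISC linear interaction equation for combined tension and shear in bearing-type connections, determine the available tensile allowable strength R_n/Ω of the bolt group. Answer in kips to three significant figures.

102 kips

A_b = π·1.125²/4 = 0.994 in²; f_rv = 113 / (5 × 0.994) = 22.74 ksi.
F'_nt = 1.3 F_nt − (Ω F_nt / F_nv) f_rv = 1.3·90 − (2·90/54)·22.74 = 41.21 ksi, capped at F_nt → F'_nt = 41.21 ksi.
R_n = F'_nt · A_b · n = 41.21 × 0.994 × 5 = 204.8 kips.
Allowable strength R_n/Ω = 204.8 / 2 = 102 kips.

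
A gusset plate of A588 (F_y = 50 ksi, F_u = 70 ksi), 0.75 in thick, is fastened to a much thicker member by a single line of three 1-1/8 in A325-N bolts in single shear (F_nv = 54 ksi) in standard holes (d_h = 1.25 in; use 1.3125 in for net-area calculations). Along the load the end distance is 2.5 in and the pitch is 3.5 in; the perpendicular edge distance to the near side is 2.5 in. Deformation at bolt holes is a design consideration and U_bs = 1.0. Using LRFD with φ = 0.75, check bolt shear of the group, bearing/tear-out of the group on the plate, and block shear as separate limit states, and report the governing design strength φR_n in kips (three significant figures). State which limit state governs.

121 kips (bolt shear governs)

Bolt shear: A_b = π·1.125²/4 = 0.994 in²; R_n = 54 × 0.994 × 3 × 1 = 161 kips → 0.75 × 161 = 121 kips.
Bearing: edge l_c = 1.875, r_n = 118.1 kips; interior l_c = 2.25, r_n = 141.8 kips; R_n = 118.1 + 2·141.8 = 401.6 kips → 301 kips.
Block shear: A_gv = 7.125, A_nv = 4.664, A_nt = 1.383 in²; R_n = min(0.6F_uA_nv, 0.6F_yA_gv) + U_bs·F_u·A_nt = 292.7 kips → 220 kips.
Bolt shear governs: 121 kips.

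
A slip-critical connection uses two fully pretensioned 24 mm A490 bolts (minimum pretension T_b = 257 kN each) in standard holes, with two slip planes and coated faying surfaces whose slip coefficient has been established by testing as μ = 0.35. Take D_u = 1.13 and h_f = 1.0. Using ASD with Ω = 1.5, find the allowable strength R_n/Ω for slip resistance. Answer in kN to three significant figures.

R_n = μ · D_u · h_f · T_b · n_s · n_b = 0.35 × 1.13 × 1.0 × 257 × 2 × 2 = 406.6 kN.
Allowable strength R_n/Ω = 406.6 / 1.5 = 271 kN.

271 kN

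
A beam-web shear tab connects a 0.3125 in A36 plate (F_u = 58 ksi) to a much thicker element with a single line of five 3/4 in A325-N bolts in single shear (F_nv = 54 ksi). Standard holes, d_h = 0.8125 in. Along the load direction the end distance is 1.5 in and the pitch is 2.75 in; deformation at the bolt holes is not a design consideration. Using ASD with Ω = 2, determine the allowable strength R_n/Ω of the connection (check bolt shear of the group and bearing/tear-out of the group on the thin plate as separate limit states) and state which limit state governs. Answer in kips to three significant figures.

59.6 kips (bolt shear governs)

Bolt shear: A_b = π·0.75²/4 = 0.4418 in²; R_n = 54 × 0.4418 × 5 × 1 = 119.3 kips → 119.3 / 2 = 59.6 kips.
Bearing (1.5 l_c t F_u ≤ 3.0 d t F_u): upper limit = 3.0·0.75·0.3125·58 = 40.78 kips.
  Edge l_c = 1.5 − 0.8125/2 = 1.094 → r_n = 29.74 kips; interior l_c = 2.75 − 0.8125 = 1.938 → r_n = 40.78 kips.
  R_n,bearing = 1·29.74 + 4·40.78 = 192.9 kips → 192.9 / 2 = 96.4 kips.
Bolt shear governs: 59.6 kips.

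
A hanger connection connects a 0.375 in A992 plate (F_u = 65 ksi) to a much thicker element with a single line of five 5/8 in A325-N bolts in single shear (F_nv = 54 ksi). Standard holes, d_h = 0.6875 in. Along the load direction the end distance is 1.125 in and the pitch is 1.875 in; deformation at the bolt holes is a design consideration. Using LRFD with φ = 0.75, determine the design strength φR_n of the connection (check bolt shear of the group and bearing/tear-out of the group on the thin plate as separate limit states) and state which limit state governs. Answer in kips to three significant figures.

Bolt shear: A_b = π·0.625²/4 = 0.3068 in²; R_n = 54 × 0.3068 × 5 × 1 = 82.83 kips → 0.75 × 82.83 = 62.1 kips.
Bearing (1.2 l_c t F_u ≤ 2.4 d t F_u): upper limit = 2.4·0.625·0.375·65 = 36.56 kips.
  Edge l_c = 1.125 − 0.6875/2 = 0.7812 → r_n = 22.85 kips; interior l_c = 1.875 − 0.6875 = 1.188 → r_n = 34.73 kips.
  R_n,bearing = 1·22.85 + 4·34.73 = 161.8 kips → 0.75 × 161.8 = 121 kips.
Bolt shear governs: 62.1 kips.

62.1 kips (bolt shear governs)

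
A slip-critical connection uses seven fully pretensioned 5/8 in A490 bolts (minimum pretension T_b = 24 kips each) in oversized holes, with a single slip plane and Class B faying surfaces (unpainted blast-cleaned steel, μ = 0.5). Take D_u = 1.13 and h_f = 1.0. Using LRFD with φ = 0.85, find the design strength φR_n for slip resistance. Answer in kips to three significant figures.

R_n = μ · D_u · h_f · T_b · n_s · n_b = 0.5 × 1.13 × 1.0 × 24 × 1 × 7 = 94.92 kips.
Design strength φR_n = 0.85 × 94.92 = 80.7 kips.

80.7 kips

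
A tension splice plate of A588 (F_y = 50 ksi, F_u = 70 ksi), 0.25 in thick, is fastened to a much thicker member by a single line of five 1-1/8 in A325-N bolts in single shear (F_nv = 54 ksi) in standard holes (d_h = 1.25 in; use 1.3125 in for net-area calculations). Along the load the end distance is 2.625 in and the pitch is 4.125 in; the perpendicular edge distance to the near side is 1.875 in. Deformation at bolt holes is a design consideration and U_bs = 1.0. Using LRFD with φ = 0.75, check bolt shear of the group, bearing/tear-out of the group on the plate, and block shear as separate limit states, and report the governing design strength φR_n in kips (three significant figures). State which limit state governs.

Bolt shear: A_b = π·1.125²/4 = 0.994 in²; R_n = 54 × 0.994 × 5 × 1 = 268.4 kips → 0.75 × 268.4 = 201 kips.
Bearing: edge l_c = 2, r_n = 42 kips; interior l_c = 2.875, r_n = 47.25 kips; R_n = 42 + 4·47.25 = 231 kips → 173 kips.
Block shear: A_gv = 4.781, A_nv = 3.305, A_nt = 0.3047 in²; R_n = min(0.6F_uA_nv, 0.6F_yA_gv) + U_bs·F_u·A_nt = 160.1 kips → 120 kips.
Block shear governs: 120 kips.

120 kips (block shear governs)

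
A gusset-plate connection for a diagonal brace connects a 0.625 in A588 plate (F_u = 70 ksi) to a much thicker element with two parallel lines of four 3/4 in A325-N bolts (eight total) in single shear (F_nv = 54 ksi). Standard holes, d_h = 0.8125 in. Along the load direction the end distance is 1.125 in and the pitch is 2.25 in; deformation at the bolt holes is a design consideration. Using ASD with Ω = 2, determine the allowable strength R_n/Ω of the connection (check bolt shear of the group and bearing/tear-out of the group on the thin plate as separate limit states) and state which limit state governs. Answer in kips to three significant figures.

95.4 kips (bolt shear governs)

Bolt shear: A_b = π·0.75²/4 = 0.4418 in²; R_n = 54 × 0.4418 × 8 × 1 = 190.9 kips → 190.9 / 2 = 95.4 kips.
Bearing (1.2 l_c t F_u ≤ 2.4 d t F_u): upper limit = 2.4·0.75·0.625·70 = 78.75 kips.
  Edge l_c = 1.125 − 0.8125/2 = 0.7188 → r_n = 37.73 kips; interior l_c = 2.25 − 0.8125 = 1.438 → r_n = 75.47 kips.
  R_n,bearing = 2·37.73 + 6·75.47 = 528.3 kips → 528.3 / 2 = 264 kips.
Bolt shear governs: 95.4 kips.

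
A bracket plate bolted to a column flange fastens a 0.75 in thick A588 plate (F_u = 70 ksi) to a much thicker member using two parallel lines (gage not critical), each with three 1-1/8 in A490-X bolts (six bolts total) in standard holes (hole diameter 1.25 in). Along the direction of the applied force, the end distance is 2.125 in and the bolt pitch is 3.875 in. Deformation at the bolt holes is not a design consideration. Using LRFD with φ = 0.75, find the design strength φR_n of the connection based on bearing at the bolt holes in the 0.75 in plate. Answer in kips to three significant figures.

709 kips

Per bolt r_n = 1.5 l_c t F_u ≤ 3.0 d t F_u; upper limit = 3.0 × 1.125 × 0.75 × 70 = 177.2 kips.
Edge bolt: l_c = 2.125 − 1.25/2 = 1.5 in → 1.5 × 1.5 × 0.75 × 70 = 118.1 → r_n = 118.1 kips.
Interior bolts: l_c = 3.875 − 1.25 = 2.625 in → 1.5 × 2.625 × 0.75 × 70 = 206.7 → r_n = 177.2 kips.
R_n = 2 × 118.1 + 4 × 177.2 = 945 kips.
Design strength φR_n = 0.75 × 945 = 709 kips.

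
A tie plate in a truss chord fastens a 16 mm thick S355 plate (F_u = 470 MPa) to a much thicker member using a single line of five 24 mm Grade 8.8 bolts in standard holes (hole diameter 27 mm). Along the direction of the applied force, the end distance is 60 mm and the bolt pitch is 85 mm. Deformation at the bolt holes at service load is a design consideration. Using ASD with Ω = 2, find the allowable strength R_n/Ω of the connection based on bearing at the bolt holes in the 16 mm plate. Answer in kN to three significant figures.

Per bolt r_n = 1.2 l_c t F_u ≤ 2.4 d t F_u; upper limit = 2.4 × 24 × 16 × 470 / 1000 = 433.2 kN.
Edge bolt: l_c = 60 − 27/2 = 46.5 mm → 1.2 × 46.5 × 16 × 470 / 1000 = 419.6 → r_n = 419.6 kN.
Interior bolts: l_c = 85 − 27 = 58 mm → 1.2 × 58 × 16 × 470 / 1000 = 523.4 → r_n = 433.2 kN.
R_n = 1 × 419.6 + 4 × 433.2 = 2152 kN.
Allowable strength R_n/Ω = 2152 / 2 = 1080 kN.

1080 kN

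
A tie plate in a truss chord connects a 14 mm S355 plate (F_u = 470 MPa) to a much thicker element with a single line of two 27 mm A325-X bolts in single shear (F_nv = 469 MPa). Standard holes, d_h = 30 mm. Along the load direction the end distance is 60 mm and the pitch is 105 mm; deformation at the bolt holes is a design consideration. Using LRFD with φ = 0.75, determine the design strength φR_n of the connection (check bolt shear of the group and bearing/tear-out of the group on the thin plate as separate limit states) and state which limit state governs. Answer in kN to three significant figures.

403 kN (bolt shear governs)

Bolt shear: A_b = π·27²/4 = 572.6 mm²; R_n = 469 × 572.6 × 2 × 1 / 1000 = 537.1 kN → 0.75 × 537.1 = 403 kN.
Bearing (1.2 l_c t F_u ≤ 2.4 d t F_u): upper limit = 2.4·27·14·470 / 1000 = 426.4 kN.
  Edge l_c = 60 − 30/2 = 45 → r_n = 355.3 kN; interior l_c = 105 − 30 = 75 → r_n = 426.4 kN.
  R_n,bearing = 1·355.3 + 1·426.4 = 781.7 kN → 0.75 × 781.7 = 586 kN.
Bolt shear governs: 403 kN.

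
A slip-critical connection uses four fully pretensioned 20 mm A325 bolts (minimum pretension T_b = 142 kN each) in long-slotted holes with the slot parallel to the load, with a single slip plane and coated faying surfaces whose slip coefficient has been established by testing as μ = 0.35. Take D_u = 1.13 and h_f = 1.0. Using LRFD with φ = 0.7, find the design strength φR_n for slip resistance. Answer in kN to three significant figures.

R_n = μ · D_u · h_f · T_b · n_s · n_b = 0.35 × 1.13 × 1.0 × 142 × 1 × 4 = 224.6 kN.
Design strength φR_n = 0.7 × 224.6 = 157 kN.

157 kN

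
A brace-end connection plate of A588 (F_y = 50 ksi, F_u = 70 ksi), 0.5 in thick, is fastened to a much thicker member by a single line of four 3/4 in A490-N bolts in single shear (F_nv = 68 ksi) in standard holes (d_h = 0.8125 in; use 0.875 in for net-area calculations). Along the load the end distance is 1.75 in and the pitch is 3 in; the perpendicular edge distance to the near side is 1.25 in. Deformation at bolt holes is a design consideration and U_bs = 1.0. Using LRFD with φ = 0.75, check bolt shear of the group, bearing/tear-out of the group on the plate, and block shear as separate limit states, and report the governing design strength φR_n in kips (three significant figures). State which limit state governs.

90.1 kips (bolt shear governs)

Bolt shear: A_b = π·0.75²/4 = 0.4418 in²; R_n = 68 × 0.4418 × 4 × 1 = 120.2 kips → 0.75 × 120.2 = 90.1 kips.
Bearing: edge l_c = 1.344, r_n = 56.44 kips; interior l_c = 2.188, r_n = 63 kips; R_n = 56.44 + 3·63 = 245.4 kips → 184 kips.
Block shear: A_gv = 5.375, A_nv = 3.844, A_nt = 0.4062 in²; R_n = min(0.6F_uA_nv, 0.6F_yA_gv) + U_bs·F_u·A_nt = 189.7 kips → 142 kips.
Bolt shear governs: 90.1 kips.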